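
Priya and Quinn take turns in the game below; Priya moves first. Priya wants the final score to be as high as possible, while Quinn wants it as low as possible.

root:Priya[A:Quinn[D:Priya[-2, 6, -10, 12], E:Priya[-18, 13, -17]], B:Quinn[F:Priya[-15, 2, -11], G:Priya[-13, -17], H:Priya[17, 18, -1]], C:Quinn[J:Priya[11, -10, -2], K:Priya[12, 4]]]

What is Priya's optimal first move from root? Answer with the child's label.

A

D (Priya): max(-2, 6, -10, 12) = 12
E (Priya): max(-18, 13, -17) = 13
A (Quinn): min(12, 13) = 12
F (Priya): max(-15, 2, -11) = 2
G (Priya): max(-13, -17) = -13
H (Priya): max(17, 18, -1) = 18
B (Quinn): min(2, -13, 18) = -13
J (Priya): max(11, -10, -2) = 11
K (Priya): max(12, 4) = 12
C (Quinn): min(11, 12) = 11
root (Priya): max(12, -13, 11) = 12
Priya at root wants the highest of {A=12, B=-13, C=11}, so chooses A.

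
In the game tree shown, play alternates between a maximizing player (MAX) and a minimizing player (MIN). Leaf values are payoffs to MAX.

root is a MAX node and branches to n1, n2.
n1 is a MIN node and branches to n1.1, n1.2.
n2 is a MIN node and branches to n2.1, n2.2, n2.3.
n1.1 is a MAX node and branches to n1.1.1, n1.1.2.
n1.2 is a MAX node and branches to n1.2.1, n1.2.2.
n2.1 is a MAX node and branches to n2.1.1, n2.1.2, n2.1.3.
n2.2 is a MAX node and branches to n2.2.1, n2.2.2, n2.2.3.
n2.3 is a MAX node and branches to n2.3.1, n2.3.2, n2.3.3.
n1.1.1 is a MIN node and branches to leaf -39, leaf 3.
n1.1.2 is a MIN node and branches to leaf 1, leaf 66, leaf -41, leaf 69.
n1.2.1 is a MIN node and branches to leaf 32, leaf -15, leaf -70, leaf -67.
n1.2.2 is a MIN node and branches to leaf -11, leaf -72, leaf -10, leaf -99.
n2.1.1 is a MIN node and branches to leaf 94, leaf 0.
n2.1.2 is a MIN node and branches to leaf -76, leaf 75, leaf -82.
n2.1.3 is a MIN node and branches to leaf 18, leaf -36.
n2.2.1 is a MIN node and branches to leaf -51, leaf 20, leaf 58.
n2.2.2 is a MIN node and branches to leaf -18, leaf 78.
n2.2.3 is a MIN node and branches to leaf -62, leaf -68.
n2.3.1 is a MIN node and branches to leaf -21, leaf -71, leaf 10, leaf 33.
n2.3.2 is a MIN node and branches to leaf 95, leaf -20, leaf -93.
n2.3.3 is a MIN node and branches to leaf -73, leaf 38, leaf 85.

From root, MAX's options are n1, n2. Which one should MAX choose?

n1.1.1 (MIN): min(-39, 3) = -39
n1.1.2 (MIN): min(1, 66, -41, 69) = -41
n1.1 (MAX): max(-39, -41) = -39
n1.2.1 (MIN): min(32, -15, -70, -67) = -70
n1.2.2 (MIN): min(-11, -72, -10, -99) = -99
n1.2 (MAX): max(-70, -99) = -70
n1 (MIN): min(-39, -70) = -70
n2.1.1 (MIN): min(94, 0) = 0
n2.1.2 (MIN): min(-76, 75, -82) = -82
n2.1.3 (MIN): min(18, -36) = -36
n2.1 (MAX): max(0, -82, -36) = 0
n2.2.1 (MIN): min(-51, 20, 58) = -51
n2.2.2 (MIN): min(-18, 78) = -18
n2.2.3 (MIN): min(-62, -68) = -68
n2.2 (MAX): max(-51, -18, -68) = -18
n2.3.1 (MIN): min(-21, -71, 10, 33) = -71
n2.3.2 (MIN): min(95, -20, -93) = -93
n2.3.3 (MIN): min(-73, 38, 85) = -73
n2.3 (MAX): max(-71, -93, -73) = -71
n2 (MIN): min(0, -18, -71) = -71
root (MAX): max(-70, -71) = -70
MAX at root wants the highest of {n1=-70, n2=-71}, so chooses n1.

n1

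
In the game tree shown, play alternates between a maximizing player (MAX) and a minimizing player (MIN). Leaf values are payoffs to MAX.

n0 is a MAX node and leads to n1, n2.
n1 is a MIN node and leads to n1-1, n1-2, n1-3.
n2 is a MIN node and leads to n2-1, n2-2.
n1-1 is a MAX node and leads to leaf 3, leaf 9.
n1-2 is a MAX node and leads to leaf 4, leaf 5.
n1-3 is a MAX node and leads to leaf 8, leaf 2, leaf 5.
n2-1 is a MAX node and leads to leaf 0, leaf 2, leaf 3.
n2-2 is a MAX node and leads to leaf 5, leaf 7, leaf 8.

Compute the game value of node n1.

n1-1 (MAX): max(3, 9) = 9
n1-2 (MAX): max(4, 5) = 5
n1-3 (MAX): max(8, 2, 5) = 8
n1 (MIN): min(9, 5, 8) = 5

5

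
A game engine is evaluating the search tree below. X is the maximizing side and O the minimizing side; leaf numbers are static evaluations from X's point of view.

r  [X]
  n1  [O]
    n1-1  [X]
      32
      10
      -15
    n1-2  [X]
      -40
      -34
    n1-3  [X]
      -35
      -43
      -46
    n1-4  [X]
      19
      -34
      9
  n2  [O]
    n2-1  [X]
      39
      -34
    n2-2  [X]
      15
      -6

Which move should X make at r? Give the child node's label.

n2

n1-1 (X): max(32, 10, -15) = 32
n1-2 (X): max(-40, -34) = -34
n1-3 (X): max(-35, -43, -46) = -35
n1-4 (X): max(19, -34, 9) = 19
n1 (O): min(32, -34, -35, 19) = -35
n2-1 (X): max(39, -34) = 39
n2-2 (X): max(15, -6) = 15
n2 (O): min(39, 15) = 15
r (X): max(-35, 15) = 15
X at r wants the highest of {n1=-35, n2=15}, so chooses n2.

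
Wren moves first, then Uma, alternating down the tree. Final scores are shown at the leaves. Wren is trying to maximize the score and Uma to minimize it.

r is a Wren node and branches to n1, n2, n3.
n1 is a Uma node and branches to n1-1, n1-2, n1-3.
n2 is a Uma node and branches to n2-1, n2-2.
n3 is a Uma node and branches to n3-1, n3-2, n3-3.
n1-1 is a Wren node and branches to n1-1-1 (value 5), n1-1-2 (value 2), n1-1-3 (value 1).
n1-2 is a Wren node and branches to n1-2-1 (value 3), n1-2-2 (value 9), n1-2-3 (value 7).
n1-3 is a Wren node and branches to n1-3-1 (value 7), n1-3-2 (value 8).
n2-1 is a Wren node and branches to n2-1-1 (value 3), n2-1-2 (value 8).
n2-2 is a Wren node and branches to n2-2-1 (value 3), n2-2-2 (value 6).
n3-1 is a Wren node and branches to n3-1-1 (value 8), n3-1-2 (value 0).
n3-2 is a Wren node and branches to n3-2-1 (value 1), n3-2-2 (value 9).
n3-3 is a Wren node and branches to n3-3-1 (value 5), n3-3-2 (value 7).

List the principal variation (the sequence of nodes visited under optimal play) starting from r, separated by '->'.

r -> n3 -> n3-3 -> n3-3-2

n1-1 (Wren): max(5, 2, 1) = 5
n1-2 (Wren): max(3, 9, 7) = 9
n1-3 (Wren): max(7, 8) = 8
n1 (Uma): min(5, 9, 8) = 5
n2-1 (Wren): max(3, 8) = 8
n2-2 (Wren): max(3, 6) = 6
n2 (Uma): min(8, 6) = 6
n3-1 (Wren): max(8, 0) = 8
n3-2 (Wren): max(1, 9) = 9
n3-3 (Wren): max(5, 7) = 7
n3 (Uma): min(8, 9, 7) = 7
r (Wren): max(5, 6, 7) = 7
At r, Wren picks n3 (highest: 7).
At n3, Uma picks n3-3 (lowest: 7).
At n3-3, Wren picks n3-3-2 (highest: 7).
Terminal value 7.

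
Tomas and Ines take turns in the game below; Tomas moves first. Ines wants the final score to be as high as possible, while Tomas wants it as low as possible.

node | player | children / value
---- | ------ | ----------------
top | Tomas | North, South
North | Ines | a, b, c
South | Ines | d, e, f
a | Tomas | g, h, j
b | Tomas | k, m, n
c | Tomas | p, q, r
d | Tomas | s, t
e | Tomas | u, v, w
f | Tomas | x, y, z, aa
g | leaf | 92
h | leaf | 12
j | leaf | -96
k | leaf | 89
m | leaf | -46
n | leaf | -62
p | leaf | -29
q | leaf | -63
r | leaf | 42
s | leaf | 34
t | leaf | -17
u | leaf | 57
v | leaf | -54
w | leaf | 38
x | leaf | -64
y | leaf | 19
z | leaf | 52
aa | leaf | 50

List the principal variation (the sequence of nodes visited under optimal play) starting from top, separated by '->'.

a (Tomas): min(92, 12, -96) = -96
b (Tomas): min(89, -46, -62) = -62
c (Tomas): min(-29, -63, 42) = -63
North (Ines): max(-96, -62, -63) = -62
d (Tomas): min(34, -17) = -17
e (Tomas): min(57, -54, 38) = -54
f (Tomas): min(-64, 19, 52, 50) = -64
South (Ines): max(-17, -54, -64) = -17
top (Tomas): min(-62, -17) = -62
At top, Tomas picks North (lowest: -62).
At North, Ines picks b (highest: -62).
At b, Tomas picks n (lowest: -62).
Terminal value -62.

top -> North -> b -> n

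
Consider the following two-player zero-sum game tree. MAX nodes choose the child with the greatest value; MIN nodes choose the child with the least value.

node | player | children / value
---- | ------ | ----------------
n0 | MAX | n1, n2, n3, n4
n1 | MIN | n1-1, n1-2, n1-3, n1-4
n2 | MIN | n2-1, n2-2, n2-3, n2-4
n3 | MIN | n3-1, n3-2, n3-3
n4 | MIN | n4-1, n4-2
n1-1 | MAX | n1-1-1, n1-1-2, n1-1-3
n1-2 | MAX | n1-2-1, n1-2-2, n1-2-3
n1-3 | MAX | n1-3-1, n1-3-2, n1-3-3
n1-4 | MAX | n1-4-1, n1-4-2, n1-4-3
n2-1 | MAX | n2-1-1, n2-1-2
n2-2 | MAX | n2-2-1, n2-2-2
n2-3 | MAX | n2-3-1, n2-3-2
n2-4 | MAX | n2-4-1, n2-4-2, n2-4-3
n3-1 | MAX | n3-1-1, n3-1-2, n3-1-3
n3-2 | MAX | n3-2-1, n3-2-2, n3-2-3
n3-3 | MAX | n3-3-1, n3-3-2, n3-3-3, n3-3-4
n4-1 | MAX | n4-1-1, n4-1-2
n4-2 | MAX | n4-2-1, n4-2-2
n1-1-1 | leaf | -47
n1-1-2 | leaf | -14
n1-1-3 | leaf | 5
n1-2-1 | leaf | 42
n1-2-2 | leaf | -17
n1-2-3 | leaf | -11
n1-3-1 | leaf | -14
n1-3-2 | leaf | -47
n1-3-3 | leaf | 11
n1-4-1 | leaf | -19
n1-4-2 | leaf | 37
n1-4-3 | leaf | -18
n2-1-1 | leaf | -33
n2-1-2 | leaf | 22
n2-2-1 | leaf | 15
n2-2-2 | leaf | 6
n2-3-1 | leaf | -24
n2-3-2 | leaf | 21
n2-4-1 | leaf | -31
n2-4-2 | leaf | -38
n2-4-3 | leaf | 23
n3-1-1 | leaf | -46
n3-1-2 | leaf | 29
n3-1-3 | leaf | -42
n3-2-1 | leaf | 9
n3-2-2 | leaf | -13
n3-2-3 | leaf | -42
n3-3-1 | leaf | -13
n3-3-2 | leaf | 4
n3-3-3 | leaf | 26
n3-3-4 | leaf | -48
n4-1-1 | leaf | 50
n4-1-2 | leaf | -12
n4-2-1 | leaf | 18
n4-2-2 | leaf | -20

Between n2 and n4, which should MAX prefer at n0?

n2-1 (MAX): max(-33, 22) = 22
n2-2 (MAX): max(15, 6) = 15
n2-3 (MAX): max(-24, 21) = 21
n2-4 (MAX): max(-31, -38, 23) = 23
n2 (MIN): min(22, 15, 21, 23) = 15
n4-1 (MAX): max(50, -12) = 50
n4-2 (MAX): max(18, -20) = 18
n4 (MIN): min(50, 18) = 18
MAX prefers the higher value; n2=15, n4=18. n4 is better since 18 > 15.

n4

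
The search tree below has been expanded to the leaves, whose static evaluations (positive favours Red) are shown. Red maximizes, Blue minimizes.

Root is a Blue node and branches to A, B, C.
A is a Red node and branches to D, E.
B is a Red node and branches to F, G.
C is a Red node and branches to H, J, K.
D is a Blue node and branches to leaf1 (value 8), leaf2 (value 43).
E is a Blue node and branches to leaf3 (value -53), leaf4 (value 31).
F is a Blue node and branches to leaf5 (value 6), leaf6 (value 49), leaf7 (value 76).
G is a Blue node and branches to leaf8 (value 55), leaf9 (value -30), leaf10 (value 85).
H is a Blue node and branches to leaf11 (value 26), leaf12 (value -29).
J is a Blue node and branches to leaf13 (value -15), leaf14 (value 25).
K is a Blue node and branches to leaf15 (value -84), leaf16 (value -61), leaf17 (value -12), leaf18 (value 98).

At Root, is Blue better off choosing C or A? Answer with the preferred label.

C

H (Blue): min(26, -29) = -29
J (Blue): min(-15, 25) = -15
K (Blue): min(-84, -61, -12, 98) = -84
C (Red): max(-29, -15, -84) = -15
D (Blue): min(8, 43) = 8
E (Blue): min(-53, 31) = -53
A (Red): max(8, -53) = 8
Blue prefers the lower value; C=-15, A=8. C is better since -15 < 8.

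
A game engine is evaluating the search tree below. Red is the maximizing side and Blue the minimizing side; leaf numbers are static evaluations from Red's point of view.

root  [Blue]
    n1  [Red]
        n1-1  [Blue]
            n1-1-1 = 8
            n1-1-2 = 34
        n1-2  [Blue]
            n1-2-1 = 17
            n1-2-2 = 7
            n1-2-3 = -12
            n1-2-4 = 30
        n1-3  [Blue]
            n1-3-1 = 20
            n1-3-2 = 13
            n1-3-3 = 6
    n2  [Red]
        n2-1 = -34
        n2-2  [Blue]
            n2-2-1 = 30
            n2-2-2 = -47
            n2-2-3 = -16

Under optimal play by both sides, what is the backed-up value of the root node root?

n1-1 (Blue): min(8, 34) = 8
n1-2 (Blue): min(17, 7, -12, 30) = -12
n1-3 (Blue): min(20, 13, 6) = 6
n1 (Red): max(8, -12, 6) = 8
n2-2 (Blue): min(30, -47, -16) = -47
n2 (Red): max(-34, -47) = -34
root (Blue): min(8, -34) = -34

-34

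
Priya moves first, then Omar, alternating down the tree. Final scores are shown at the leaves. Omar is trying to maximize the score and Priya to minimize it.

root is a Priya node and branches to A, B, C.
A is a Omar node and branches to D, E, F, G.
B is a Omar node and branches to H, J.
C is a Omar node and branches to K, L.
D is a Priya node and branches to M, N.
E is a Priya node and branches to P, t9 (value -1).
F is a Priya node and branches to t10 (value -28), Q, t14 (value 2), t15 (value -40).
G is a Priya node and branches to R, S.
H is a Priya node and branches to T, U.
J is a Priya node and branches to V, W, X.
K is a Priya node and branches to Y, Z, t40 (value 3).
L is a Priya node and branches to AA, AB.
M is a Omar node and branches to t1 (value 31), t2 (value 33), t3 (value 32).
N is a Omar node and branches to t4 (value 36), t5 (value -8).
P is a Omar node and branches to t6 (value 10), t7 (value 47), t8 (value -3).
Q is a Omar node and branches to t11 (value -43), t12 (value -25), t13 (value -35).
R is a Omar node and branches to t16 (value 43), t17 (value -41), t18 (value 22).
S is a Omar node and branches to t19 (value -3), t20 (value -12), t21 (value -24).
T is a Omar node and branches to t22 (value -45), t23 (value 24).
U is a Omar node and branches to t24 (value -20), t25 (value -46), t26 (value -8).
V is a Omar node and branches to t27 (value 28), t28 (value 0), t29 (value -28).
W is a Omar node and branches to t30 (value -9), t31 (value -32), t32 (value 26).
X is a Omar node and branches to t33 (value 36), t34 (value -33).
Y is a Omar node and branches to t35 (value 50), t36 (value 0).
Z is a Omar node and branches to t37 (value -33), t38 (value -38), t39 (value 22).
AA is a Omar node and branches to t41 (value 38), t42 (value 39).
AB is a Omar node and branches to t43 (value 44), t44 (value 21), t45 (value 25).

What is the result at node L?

39

AA (Omar): max(38, 39) = 39
AB (Omar): max(44, 21, 25) = 44
L (Priya): min(39, 44) = 39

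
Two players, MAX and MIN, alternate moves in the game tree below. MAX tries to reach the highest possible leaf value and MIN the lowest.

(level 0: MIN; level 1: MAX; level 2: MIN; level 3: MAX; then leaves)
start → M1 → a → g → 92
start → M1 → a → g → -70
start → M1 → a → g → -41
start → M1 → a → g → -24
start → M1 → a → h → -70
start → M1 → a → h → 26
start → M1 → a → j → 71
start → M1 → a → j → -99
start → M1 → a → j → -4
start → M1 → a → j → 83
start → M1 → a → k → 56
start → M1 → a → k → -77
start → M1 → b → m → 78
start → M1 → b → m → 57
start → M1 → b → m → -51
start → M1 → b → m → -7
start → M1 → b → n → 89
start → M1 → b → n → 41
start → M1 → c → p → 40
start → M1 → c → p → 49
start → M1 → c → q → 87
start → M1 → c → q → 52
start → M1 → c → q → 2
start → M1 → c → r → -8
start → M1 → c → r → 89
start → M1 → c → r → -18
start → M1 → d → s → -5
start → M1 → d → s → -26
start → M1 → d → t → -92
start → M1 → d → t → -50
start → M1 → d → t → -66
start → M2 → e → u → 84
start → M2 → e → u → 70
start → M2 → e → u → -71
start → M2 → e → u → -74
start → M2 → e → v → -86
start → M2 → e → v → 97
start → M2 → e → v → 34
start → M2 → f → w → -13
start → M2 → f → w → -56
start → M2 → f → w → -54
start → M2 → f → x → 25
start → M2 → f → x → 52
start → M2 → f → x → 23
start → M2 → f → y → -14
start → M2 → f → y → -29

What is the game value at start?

g (MAX): max(92, -70, -41, -24) = 92
h (MAX): max(-70, 26) = 26
j (MAX): max(71, -99, -4, 83) = 83
k (MAX): max(56, -77) = 56
a (MIN): min(92, 26, 83, 56) = 26
m (MAX): max(78, 57, -51, -7) = 78
n (MAX): max(89, 41) = 89
b (MIN): min(78, 89) = 78
p (MAX): max(40, 49) = 49
q (MAX): max(87, 52, 2) = 87
r (MAX): max(-8, 89, -18) = 89
c (MIN): min(49, 87, 89) = 49
s (MAX): max(-5, -26) = -5
t (MAX): max(-92, -50, -66) = -50
d (MIN): min(-5, -50) = -50
M1 (MAX): max(26, 78, 49, -50) = 78
u (MAX): max(84, 70, -71, -74) = 84
v (MAX): max(-86, 97, 34) = 97
e (MIN): min(84, 97) = 84
w (MAX): max(-13, -56, -54) = -13
x (MAX): max(25, 52, 23) = 52
y (MAX): max(-14, -29) = -14
f (MIN): min(-13, 52, -14) = -14
M2 (MAX): max(84, -14) = 84
start (MIN): min(78, 84) = 78

78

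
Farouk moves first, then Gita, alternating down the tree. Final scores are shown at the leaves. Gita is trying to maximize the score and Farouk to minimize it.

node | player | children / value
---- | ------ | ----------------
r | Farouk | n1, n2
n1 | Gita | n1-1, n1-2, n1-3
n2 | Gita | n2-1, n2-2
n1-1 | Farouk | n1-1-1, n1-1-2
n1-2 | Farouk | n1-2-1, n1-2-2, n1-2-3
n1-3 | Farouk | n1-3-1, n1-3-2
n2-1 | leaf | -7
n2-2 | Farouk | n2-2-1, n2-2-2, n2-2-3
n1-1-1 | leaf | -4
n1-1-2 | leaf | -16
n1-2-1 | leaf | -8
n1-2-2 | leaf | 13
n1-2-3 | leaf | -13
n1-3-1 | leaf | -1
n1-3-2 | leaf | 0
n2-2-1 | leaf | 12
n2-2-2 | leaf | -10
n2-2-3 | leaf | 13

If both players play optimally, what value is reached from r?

n1-1 (Farouk): min(-4, -16) = -16
n1-2 (Farouk): min(-8, 13, -13) = -13
n1-3 (Farouk): min(-1, 0) = -1
n1 (Gita): max(-16, -13, -1) = -1
n2-2 (Farouk): min(12, -10, 13) = -10
n2 (Gita): max(-7, -10) = -7
r (Farouk): min(-1, -7) = -7

-7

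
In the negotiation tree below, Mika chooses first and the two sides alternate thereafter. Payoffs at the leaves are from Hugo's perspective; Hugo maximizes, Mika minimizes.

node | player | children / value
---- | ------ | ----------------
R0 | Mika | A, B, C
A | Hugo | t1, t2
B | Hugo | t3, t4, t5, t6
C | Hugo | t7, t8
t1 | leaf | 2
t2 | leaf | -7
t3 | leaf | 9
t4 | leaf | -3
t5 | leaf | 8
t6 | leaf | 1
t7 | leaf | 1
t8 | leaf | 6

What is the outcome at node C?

C (Hugo): max(1, 6) = 6

6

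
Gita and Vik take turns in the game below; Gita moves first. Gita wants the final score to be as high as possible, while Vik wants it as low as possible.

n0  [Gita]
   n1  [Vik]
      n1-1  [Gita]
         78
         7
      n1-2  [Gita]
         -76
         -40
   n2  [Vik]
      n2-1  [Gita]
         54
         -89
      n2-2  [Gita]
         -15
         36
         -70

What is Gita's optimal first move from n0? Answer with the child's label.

n1-1 (Gita): max(78, 7) = 78
n1-2 (Gita): max(-76, -40) = -40
n1 (Vik): min(78, -40) = -40
n2-1 (Gita): max(54, -89) = 54
n2-2 (Gita): max(-15, 36, -70) = 36
n2 (Vik): min(54, 36) = 36
n0 (Gita): max(-40, 36) = 36
Gita at n0 wants the highest of {n1=-40, n2=36}, so chooses n2.

n2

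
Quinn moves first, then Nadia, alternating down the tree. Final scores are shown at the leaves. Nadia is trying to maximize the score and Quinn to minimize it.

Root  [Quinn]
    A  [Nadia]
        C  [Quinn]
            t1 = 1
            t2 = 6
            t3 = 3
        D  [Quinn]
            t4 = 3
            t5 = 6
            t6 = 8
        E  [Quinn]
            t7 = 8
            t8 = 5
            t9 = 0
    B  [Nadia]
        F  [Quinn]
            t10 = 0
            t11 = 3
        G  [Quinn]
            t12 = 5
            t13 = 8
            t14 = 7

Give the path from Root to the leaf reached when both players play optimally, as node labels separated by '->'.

C (Quinn): min(1, 6, 3) = 1
D (Quinn): min(3, 6, 8) = 3
E (Quinn): min(8, 5, 0) = 0
A (Nadia): max(1, 3, 0) = 3
F (Quinn): min(0, 3) = 0
G (Quinn): min(5, 8, 7) = 5
B (Nadia): max(0, 5) = 5
Root (Quinn): min(3, 5) = 3
At Root, Quinn picks A (lowest: 3).
At A, Nadia picks D (highest: 3).
At D, Quinn picks t4 (lowest: 3).
Terminal value 3.

Root -> A -> D -> t4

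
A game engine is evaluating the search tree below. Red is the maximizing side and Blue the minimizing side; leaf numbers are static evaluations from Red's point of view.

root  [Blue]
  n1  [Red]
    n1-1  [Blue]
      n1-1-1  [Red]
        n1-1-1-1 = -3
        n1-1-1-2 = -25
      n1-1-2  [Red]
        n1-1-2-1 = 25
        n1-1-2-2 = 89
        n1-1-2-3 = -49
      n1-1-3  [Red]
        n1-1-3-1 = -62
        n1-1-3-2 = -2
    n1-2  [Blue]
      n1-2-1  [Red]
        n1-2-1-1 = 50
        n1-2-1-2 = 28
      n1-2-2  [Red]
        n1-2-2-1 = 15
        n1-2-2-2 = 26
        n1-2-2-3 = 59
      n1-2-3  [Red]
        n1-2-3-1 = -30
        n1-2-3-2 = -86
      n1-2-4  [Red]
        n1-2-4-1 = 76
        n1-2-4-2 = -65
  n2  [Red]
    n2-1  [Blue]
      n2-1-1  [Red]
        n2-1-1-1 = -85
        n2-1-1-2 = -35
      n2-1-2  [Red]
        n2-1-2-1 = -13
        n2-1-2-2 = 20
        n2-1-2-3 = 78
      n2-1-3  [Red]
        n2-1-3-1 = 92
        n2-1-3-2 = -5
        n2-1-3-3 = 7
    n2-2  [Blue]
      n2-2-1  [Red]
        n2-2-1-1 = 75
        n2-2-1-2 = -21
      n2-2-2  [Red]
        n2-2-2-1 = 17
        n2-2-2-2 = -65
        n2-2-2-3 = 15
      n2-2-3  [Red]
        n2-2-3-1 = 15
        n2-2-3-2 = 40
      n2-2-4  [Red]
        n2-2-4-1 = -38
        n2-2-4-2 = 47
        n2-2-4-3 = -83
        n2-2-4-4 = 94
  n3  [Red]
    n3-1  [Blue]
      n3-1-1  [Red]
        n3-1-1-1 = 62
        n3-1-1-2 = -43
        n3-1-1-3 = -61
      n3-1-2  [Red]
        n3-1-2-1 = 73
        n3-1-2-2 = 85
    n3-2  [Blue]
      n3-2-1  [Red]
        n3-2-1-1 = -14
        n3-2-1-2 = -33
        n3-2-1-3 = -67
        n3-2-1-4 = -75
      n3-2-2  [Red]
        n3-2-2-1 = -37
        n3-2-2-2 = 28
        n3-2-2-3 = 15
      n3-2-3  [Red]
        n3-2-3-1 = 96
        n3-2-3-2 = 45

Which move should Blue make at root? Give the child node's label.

n1-1-1 (Red): max(-3, -25) = -3
n1-1-2 (Red): max(25, 89, -49) = 89
n1-1-3 (Red): max(-62, -2) = -2
n1-1 (Blue): min(-3, 89, -2) = -3
n1-2-1 (Red): max(50, 28) = 50
n1-2-2 (Red): max(15, 26, 59) = 59
n1-2-3 (Red): max(-30, -86) = -30
n1-2-4 (Red): max(76, -65) = 76
n1-2 (Blue): min(50, 59, -30, 76) = -30
n1 (Red): max(-3, -30) = -3
n2-1-1 (Red): max(-85, -35) = -35
n2-1-2 (Red): max(-13, 20, 78) = 78
n2-1-3 (Red): max(92, -5, 7) = 92
n2-1 (Blue): min(-35, 78, 92) = -35
n2-2-1 (Red): max(75, -21) = 75
n2-2-2 (Red): max(17, -65, 15) = 17
n2-2-3 (Red): max(15, 40) = 40
n2-2-4 (Red): max(-38, 47, -83, 94) = 94
n2-2 (Blue): min(75, 17, 40, 94) = 17
n2 (Red): max(-35, 17) = 17
n3-1-1 (Red): max(62, -43, -61) = 62
n3-1-2 (Red): max(73, 85) = 85
n3-1 (Blue): min(62, 85) = 62
n3-2-1 (Red): max(-14, -33, -67, -75) = -14
n3-2-2 (Red): max(-37, 28, 15) = 28
n3-2-3 (Red): max(96, 45) = 96
n3-2 (Blue): min(-14, 28, 96) = -14
n3 (Red): max(62, -14) = 62
root (Blue): min(-3, 17, 62) = -3
Blue at root wants the lowest of {n1=-3, n2=17, n3=62}, so chooses n1.

n1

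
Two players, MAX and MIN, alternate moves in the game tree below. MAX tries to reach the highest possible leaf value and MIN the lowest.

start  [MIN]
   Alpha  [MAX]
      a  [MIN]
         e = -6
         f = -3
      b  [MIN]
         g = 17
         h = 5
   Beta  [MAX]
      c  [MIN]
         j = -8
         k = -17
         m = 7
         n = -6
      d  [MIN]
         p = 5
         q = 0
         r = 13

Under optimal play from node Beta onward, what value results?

c (MIN): min(-8, -17, 7, -6) = -17
d (MIN): min(5, 0, 13) = 0
Beta (MAX): max(-17, 0) = 0

0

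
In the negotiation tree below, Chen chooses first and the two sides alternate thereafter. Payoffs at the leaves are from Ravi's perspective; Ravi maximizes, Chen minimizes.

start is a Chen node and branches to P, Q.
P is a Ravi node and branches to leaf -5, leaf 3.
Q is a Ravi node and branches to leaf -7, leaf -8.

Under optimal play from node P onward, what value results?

P (Ravi): max(-5, 3) = 3

3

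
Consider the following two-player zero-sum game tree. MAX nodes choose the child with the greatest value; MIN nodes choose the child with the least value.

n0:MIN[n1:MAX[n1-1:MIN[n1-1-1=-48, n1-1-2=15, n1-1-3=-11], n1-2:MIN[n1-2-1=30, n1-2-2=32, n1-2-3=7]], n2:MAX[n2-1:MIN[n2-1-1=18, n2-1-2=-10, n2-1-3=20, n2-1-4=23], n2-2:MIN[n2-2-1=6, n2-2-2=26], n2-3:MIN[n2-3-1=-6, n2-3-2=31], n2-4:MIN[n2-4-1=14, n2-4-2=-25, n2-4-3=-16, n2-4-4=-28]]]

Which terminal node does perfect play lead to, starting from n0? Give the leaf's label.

n1-1 (MIN): min(-48, 15, -11) = -48
n1-2 (MIN): min(30, 32, 7) = 7
n1 (MAX): max(-48, 7) = 7
n2-1 (MIN): min(18, -10, 20, 23) = -10
n2-2 (MIN): min(6, 26) = 6
n2-3 (MIN): min(-6, 31) = -6
n2-4 (MIN): min(14, -25, -16, -28) = -28
n2 (MAX): max(-10, 6, -6, -28) = 6
n0 (MIN): min(7, 6) = 6
At n0, MIN picks n2 (lowest: 6).
At n2, MAX picks n2-2 (highest: 6).
At n2-2, MIN picks n2-2-1 (lowest: 6).
Terminal value 6.

n2-2-1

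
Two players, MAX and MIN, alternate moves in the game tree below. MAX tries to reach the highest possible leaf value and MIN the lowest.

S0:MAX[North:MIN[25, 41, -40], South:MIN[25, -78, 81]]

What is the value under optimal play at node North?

North (MIN): min(25, 41, -40) = -40

-40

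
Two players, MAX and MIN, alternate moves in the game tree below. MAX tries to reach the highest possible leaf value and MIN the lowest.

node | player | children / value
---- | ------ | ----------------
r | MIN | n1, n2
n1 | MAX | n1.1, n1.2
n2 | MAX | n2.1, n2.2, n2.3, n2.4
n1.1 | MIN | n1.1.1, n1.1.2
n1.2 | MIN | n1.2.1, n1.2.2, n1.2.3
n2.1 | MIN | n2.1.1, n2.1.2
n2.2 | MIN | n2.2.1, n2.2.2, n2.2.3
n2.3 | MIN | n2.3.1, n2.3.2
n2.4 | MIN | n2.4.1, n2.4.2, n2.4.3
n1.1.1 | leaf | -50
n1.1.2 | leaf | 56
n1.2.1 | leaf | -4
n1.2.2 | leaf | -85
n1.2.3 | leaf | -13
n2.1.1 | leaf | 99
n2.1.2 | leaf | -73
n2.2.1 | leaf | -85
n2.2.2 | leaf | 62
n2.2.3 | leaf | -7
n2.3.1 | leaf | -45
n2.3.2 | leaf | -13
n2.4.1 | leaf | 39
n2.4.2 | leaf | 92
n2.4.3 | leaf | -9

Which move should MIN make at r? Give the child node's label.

n1.1 (MIN): min(-50, 56) = -50
n1.2 (MIN): min(-4, -85, -13) = -85
n1 (MAX): max(-50, -85) = -50
n2.1 (MIN): min(99, -73) = -73
n2.2 (MIN): min(-85, 62, -7) = -85
n2.3 (MIN): min(-45, -13) = -45
n2.4 (MIN): min(39, 92, -9) = -9
n2 (MAX): max(-73, -85, -45, -9) = -9
r (MIN): min(-50, -9) = -50
MIN at r wants the lowest of {n1=-50, n2=-9}, so chooses n1.

n1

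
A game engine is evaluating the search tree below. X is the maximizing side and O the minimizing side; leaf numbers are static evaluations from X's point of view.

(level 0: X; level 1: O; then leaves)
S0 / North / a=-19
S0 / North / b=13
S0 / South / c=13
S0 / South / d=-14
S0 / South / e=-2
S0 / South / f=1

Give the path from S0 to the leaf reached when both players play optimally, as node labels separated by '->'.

North (O): min(-19, 13) = -19
South (O): min(13, -14, -2, 1) = -14
S0 (X): max(-19, -14) = -14
At S0, X picks South (highest: -14).
At South, O picks d (lowest: -14).
Terminal value -14.

S0 -> South -> d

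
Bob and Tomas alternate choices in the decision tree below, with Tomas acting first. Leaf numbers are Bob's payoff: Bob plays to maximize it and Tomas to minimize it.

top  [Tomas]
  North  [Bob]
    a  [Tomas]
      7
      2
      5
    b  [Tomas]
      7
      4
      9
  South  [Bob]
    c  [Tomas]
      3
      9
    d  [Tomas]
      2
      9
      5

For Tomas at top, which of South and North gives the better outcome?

South

c (Tomas): min(3, 9) = 3
d (Tomas): min(2, 9, 5) = 2
South (Bob): max(3, 2) = 3
a (Tomas): min(7, 2, 5) = 2
b (Tomas): min(7, 4, 9) = 4
North (Bob): max(2, 4) = 4
Tomas prefers the lower value; South=3, North=4. South is better since 3 < 4.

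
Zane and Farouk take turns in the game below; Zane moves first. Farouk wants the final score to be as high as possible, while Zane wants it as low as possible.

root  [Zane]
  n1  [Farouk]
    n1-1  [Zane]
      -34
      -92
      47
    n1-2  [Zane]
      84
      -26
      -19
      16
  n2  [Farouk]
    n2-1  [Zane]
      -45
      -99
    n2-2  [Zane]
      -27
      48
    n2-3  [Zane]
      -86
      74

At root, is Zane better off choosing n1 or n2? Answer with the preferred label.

n2

n1-1 (Zane): min(-34, -92, 47) = -92
n1-2 (Zane): min(84, -26, -19, 16) = -26
n1 (Farouk): max(-92, -26) = -26
n2-1 (Zane): min(-45, -99) = -99
n2-2 (Zane): min(-27, 48) = -27
n2-3 (Zane): min(-86, 74) = -86
n2 (Farouk): max(-99, -27, -86) = -27
Zane prefers the lower value; n1=-26, n2=-27. n2 is better since -27 < -26.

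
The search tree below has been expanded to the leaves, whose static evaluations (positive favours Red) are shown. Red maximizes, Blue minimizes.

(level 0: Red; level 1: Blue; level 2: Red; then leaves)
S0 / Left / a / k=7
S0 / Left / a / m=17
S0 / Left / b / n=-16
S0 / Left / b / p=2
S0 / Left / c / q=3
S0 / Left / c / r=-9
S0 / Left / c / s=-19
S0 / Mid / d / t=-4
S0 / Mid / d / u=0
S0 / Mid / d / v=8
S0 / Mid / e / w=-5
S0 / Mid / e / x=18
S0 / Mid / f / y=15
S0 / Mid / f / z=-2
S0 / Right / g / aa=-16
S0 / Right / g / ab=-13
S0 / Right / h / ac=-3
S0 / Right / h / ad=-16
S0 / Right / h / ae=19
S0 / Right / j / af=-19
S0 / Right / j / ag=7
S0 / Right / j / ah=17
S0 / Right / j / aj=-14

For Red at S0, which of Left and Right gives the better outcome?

a (Red): max(7, 17) = 17
b (Red): max(-16, 2) = 2
c (Red): max(3, -9, -19) = 3
Left (Blue): min(17, 2, 3) = 2
g (Red): max(-16, -13) = -13
h (Red): max(-3, -16, 19) = 19
j (Red): max(-19, 7, 17, -14) = 17
Right (Blue): min(-13, 19, 17) = -13
Red prefers the higher value; Left=2, Right=-13. Left is better since 2 > -13.

Left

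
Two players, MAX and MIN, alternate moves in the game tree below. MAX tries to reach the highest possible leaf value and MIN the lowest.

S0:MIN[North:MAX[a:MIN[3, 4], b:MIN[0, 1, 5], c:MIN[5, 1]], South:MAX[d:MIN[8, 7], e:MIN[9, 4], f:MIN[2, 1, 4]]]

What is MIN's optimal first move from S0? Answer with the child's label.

a (MIN): min(3, 4) = 3
b (MIN): min(0, 1, 5) = 0
c (MIN): min(5, 1) = 1
North (MAX): max(3, 0, 1) = 3
d (MIN): min(8, 7) = 7
e (MIN): min(9, 4) = 4
f (MIN): min(2, 1, 4) = 1
South (MAX): max(7, 4, 1) = 7
S0 (MIN): min(3, 7) = 3
MIN at S0 wants the lowest of {North=3, South=7}, so chooses North.

North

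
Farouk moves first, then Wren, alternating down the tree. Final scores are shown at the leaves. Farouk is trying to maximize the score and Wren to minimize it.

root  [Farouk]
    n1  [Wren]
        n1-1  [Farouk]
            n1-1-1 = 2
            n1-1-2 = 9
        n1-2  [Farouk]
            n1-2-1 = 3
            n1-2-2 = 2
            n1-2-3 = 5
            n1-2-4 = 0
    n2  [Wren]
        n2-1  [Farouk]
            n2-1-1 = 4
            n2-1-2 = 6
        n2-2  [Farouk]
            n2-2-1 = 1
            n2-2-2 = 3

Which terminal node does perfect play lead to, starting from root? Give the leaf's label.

n1-1 (Farouk): max(2, 9) = 9
n1-2 (Farouk): max(3, 2, 5, 0) = 5
n1 (Wren): min(9, 5) = 5
n2-1 (Farouk): max(4, 6) = 6
n2-2 (Farouk): max(1, 3) = 3
n2 (Wren): min(6, 3) = 3
root (Farouk): max(5, 3) = 5
At root, Farouk picks n1 (highest: 5).
At n1, Wren picks n1-2 (lowest: 5).
At n1-2, Farouk picks n1-2-3 (highest: 5).
Terminal value 5.

n1-2-3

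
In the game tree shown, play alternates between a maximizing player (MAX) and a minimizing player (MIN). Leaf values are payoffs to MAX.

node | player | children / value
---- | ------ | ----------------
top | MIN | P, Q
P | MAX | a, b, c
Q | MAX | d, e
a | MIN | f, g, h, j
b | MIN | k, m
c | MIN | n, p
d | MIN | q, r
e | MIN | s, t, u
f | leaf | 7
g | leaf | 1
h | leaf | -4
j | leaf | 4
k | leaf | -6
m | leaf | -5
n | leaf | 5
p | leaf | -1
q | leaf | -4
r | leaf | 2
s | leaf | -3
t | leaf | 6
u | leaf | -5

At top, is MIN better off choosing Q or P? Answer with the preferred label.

d (MIN): min(-4, 2) = -4
e (MIN): min(-3, 6, -5) = -5
Q (MAX): max(-4, -5) = -4
a (MIN): min(7, 1, -4, 4) = -4
b (MIN): min(-6, -5) = -6
c (MIN): min(5, -1) = -1
P (MAX): max(-4, -6, -1) = -1
MIN prefers the lower value; Q=-4, P=-1. Q is better since -4 < -1.

Q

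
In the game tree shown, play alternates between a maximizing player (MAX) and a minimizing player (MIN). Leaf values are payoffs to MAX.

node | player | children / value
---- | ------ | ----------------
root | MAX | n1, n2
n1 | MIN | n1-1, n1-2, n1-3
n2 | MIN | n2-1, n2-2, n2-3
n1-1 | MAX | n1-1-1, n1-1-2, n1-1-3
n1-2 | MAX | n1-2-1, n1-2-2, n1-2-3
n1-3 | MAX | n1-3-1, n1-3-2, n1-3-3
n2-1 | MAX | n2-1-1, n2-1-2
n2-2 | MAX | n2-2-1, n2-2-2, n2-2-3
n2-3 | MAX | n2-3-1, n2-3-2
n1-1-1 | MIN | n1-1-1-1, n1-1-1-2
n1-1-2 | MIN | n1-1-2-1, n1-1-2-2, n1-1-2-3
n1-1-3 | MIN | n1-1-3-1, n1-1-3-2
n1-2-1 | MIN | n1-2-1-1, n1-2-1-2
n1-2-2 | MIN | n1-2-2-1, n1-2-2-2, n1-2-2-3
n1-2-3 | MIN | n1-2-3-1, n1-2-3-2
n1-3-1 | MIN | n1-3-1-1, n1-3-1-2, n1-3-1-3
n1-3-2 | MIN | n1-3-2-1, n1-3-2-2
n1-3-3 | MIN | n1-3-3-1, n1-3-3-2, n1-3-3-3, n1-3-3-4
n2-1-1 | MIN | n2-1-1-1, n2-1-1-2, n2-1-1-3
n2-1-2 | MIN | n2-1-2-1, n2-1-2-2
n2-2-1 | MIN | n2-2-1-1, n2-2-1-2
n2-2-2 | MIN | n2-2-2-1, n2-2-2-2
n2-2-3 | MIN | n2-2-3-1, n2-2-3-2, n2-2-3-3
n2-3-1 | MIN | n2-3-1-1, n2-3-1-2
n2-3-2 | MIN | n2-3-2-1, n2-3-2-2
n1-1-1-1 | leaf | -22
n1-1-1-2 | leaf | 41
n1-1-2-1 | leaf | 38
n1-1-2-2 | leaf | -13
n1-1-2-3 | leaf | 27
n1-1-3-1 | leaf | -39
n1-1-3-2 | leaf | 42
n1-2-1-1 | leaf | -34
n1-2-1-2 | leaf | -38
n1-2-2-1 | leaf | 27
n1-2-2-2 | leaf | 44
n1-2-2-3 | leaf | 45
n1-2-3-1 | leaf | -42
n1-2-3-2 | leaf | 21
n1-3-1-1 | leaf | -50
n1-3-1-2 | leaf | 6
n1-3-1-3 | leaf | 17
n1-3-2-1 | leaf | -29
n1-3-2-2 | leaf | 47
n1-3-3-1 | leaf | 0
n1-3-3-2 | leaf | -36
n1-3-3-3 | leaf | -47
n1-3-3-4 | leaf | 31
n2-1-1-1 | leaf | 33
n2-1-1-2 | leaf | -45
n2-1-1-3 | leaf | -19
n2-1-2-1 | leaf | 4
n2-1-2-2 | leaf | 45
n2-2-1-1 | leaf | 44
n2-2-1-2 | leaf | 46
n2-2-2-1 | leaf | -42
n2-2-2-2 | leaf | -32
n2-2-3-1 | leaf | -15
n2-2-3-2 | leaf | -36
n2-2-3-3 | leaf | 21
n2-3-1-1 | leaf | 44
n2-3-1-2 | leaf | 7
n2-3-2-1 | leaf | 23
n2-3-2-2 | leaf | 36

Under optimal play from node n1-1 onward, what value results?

-13

n1-1-1 (MIN): min(-22, 41) = -22
n1-1-2 (MIN): min(38, -13, 27) = -13
n1-1-3 (MIN): min(-39, 42) = -39
n1-1 (MAX): max(-22, -13, -39) = -13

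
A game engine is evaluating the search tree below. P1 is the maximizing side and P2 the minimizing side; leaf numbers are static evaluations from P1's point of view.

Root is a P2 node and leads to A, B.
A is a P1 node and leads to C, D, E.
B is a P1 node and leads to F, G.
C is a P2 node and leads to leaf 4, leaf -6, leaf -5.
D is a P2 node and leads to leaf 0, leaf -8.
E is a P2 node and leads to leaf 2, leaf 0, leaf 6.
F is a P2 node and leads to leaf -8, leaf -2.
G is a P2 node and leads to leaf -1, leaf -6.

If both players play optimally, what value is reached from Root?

-6

C (P2): min(4, -6, -5) = -6
D (P2): min(0, -8) = -8
E (P2): min(2, 0, 6) = 0
A (P1): max(-6, -8, 0) = 0
F (P2): min(-8, -2) = -8
G (P2): min(-1, -6) = -6
B (P1): max(-8, -6) = -6
Root (P2): min(0, -6) = -6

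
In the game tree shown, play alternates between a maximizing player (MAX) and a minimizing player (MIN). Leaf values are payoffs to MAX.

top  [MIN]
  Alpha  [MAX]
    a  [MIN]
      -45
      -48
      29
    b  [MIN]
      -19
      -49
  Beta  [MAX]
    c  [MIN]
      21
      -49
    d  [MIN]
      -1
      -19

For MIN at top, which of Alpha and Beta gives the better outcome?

a (MIN): min(-45, -48, 29) = -48
b (MIN): min(-19, -49) = -49
Alpha (MAX): max(-48, -49) = -48
c (MIN): min(21, -49) = -49
d (MIN): min(-1, -19) = -19
Beta (MAX): max(-49, -19) = -19
MIN prefers the lower value; Alpha=-48, Beta=-19. Alpha is better since -48 < -19.

Alpha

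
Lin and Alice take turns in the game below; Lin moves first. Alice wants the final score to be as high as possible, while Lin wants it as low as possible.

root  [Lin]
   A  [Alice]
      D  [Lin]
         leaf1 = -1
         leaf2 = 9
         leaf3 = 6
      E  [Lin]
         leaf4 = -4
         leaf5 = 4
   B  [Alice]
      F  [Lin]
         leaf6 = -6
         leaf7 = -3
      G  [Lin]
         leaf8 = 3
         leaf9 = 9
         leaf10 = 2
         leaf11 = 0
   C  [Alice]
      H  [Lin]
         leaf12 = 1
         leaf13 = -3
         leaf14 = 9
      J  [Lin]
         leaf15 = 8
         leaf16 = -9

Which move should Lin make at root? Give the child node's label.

D (Lin): min(-1, 9, 6) = -1
E (Lin): min(-4, 4) = -4
A (Alice): max(-1, -4) = -1
F (Lin): min(-6, -3) = -6
G (Lin): min(3, 9, 2, 0) = 0
B (Alice): max(-6, 0) = 0
H (Lin): min(1, -3, 9) = -3
J (Lin): min(8, -9) = -9
C (Alice): max(-3, -9) = -3
root (Lin): min(-1, 0, -3) = -3
Lin at root wants the lowest of {A=-1, B=0, C=-3}, so chooses C.

C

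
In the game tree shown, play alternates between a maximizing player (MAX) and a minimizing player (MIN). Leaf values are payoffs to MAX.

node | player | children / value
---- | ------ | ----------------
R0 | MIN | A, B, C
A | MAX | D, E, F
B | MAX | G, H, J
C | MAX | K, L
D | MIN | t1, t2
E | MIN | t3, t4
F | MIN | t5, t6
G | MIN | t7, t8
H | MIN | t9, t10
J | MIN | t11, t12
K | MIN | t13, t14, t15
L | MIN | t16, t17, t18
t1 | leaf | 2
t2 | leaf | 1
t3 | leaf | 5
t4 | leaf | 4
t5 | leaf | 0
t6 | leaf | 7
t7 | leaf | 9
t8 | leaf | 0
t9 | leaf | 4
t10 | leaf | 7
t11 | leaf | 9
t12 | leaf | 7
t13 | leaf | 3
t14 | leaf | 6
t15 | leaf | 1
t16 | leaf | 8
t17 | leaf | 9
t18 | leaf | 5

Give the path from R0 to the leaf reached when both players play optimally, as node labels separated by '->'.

D (MIN): min(2, 1) = 1
E (MIN): min(5, 4) = 4
F (MIN): min(0, 7) = 0
A (MAX): max(1, 4, 0) = 4
G (MIN): min(9, 0) = 0
H (MIN): min(4, 7) = 4
J (MIN): min(9, 7) = 7
B (MAX): max(0, 4, 7) = 7
K (MIN): min(3, 6, 1) = 1
L (MIN): min(8, 9, 5) = 5
C (MAX): max(1, 5) = 5
R0 (MIN): min(4, 7, 5) = 4
At R0, MIN picks A (lowest: 4).
At A, MAX picks E (highest: 4).
At E, MIN picks t4 (lowest: 4).
Terminal value 4.

R0 -> A -> E -> t4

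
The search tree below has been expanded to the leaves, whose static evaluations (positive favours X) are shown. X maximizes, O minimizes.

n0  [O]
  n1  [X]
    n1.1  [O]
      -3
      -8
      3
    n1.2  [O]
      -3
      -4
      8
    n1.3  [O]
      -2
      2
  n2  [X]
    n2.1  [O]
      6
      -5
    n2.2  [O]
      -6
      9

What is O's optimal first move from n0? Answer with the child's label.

n1.1 (O): min(-3, -8, 3) = -8
n1.2 (O): min(-3, -4, 8) = -4
n1.3 (O): min(-2, 2) = -2
n1 (X): max(-8, -4, -2) = -2
n2.1 (O): min(6, -5) = -5
n2.2 (O): min(-6, 9) = -6
n2 (X): max(-5, -6) = -5
n0 (O): min(-2, -5) = -5
O at n0 wants the lowest of {n1=-2, n2=-5}, so chooses n2.

n2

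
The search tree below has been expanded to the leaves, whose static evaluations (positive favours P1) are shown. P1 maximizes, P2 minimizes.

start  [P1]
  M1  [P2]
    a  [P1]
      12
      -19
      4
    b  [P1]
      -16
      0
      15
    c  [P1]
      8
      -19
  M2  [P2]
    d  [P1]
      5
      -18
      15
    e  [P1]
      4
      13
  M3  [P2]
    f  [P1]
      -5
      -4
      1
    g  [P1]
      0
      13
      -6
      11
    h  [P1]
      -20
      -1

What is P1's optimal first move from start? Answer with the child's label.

a (P1): max(12, -19, 4) = 12
b (P1): max(-16, 0, 15) = 15
c (P1): max(8, -19) = 8
M1 (P2): min(12, 15, 8) = 8
d (P1): max(5, -18, 15) = 15
e (P1): max(4, 13) = 13
M2 (P2): min(15, 13) = 13
f (P1): max(-5, -4, 1) = 1
g (P1): max(0, 13, -6, 11) = 13
h (P1): max(-20, -1) = -1
M3 (P2): min(1, 13, -1) = -1
start (P1): max(8, 13, -1) = 13
P1 at start wants the highest of {M1=8, M2=13, M3=-1}, so chooses M2.

M2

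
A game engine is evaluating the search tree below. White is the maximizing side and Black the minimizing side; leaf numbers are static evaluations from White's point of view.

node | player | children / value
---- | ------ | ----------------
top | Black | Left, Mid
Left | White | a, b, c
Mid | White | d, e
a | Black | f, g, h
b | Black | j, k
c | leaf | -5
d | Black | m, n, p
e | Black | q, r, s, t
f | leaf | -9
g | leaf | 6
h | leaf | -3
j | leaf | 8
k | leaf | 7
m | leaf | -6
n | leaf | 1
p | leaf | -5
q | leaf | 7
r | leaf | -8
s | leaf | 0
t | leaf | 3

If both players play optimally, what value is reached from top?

-6

a (Black): min(-9, 6, -3) = -9
b (Black): min(8, 7) = 7
Left (White): max(-9, 7, -5) = 7
d (Black): min(-6, 1, -5) = -6
e (Black): min(7, -8, 0, 3) = -8
Mid (White): max(-6, -8) = -6
top (Black): min(7, -6) = -6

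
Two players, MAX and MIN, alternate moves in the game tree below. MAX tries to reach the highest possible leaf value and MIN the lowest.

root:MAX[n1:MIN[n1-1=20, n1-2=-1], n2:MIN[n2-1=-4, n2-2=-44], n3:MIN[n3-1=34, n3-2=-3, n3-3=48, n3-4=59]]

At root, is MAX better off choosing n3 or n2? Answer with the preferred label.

n3 (MIN): min(34, -3, 48, 59) = -3
n2 (MIN): min(-4, -44) = -44
MAX prefers the higher value; n3=-3, n2=-44. n3 is better since -3 > -44.

n3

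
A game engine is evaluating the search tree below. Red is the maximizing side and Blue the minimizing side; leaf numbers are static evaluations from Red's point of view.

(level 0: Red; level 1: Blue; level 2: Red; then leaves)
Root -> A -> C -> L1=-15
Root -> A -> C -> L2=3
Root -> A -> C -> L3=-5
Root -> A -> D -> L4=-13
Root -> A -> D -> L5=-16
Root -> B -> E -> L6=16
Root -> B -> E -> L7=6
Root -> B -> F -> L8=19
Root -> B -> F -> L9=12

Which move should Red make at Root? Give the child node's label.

B

C (Red): max(-15, 3, -5) = 3
D (Red): max(-13, -16) = -13
A (Blue): min(3, -13) = -13
E (Red): max(16, 6) = 16
F (Red): max(19, 12) = 19
B (Blue): min(16, 19) = 16
Root (Red): max(-13, 16) = 16
Red at Root wants the highest of {A=-13, B=16}, so chooses B.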